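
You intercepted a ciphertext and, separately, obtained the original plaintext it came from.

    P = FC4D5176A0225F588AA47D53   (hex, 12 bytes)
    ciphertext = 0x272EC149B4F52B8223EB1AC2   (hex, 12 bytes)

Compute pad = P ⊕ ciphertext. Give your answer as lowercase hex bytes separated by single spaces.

db 63 90 3f 14 d7 74 da a9 4f 67 91

Since ciphertext = P ⊕ pad, XORing both sides with P gives pad = P ⊕ ciphertext.
fc ^ 27 = db
4d ^ 2e = 63
51 ^ c1 = 90
76 ^ 49 = 3f
a0 ^ b4 = 14
22 ^ f5 = d7
5f ^ 2b = 74
58 ^ 82 = da
8a ^ 23 = a9
a4 ^ eb = 4f
7d ^ 1a = 67
53 ^ c2 = 91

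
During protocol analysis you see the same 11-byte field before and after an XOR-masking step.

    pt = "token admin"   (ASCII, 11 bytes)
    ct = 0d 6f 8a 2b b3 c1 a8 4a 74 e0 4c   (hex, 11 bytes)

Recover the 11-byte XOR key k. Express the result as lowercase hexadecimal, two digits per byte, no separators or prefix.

7900e14edde1c92e198922

Since ct = pt ⊕ k, XORing both sides with pt gives k = pt ⊕ ct.
74 XOR 0d = 79
6f XOR 6f = 00
6b XOR 8a = e1
65 XOR 2b = 4e
6e XOR b3 = dd
20 XOR c1 = e1
61 XOR a8 = c9
64 XOR 4a = 2e
6d XOR 74 = 19
69 XOR e0 = 89
6e XOR 4c = 22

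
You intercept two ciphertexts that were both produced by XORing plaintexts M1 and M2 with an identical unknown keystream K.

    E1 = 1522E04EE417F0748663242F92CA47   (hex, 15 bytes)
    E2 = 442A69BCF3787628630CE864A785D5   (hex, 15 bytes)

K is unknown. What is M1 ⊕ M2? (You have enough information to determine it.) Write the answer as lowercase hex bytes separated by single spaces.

E1 ⊕ E2 = (M1 ⊕ K) ⊕ (M2 ⊕ K) = M1 ⊕ M2 — the shared key cancels under XOR.
15 ⊕ 44 = 51
22 ⊕ 2a = 08
e0 ⊕ 69 = 89
4e ⊕ bc = f2
e4 ⊕ f3 = 17
17 ⊕ 78 = 6f
f0 ⊕ 76 = 86
74 ⊕ 28 = 5c
86 ⊕ 63 = e5
63 ⊕ 0c = 6f
24 ⊕ e8 = cc
2f ⊕ 64 = 4b
92 ⊕ a7 = 35
ca ⊕ 85 = 4f
47 ⊕ d5 = 92

51 08 89 f2 17 6f 86 5c e5 6f cc 4b 35 4f 92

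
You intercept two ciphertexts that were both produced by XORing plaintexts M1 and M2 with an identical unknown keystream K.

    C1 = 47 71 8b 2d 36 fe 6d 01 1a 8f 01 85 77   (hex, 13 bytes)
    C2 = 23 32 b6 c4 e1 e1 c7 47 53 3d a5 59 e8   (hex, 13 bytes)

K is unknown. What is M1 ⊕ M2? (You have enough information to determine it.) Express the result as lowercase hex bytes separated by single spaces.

C1 ⊕ C2 = (M1 ⊕ K) ⊕ (M2 ⊕ K) = M1 ⊕ M2 — the shared key cancels under XOR.
47 ^ 23 = 64
71 ^ 32 = 43
8b ^ b6 = 3d
2d ^ c4 = e9
36 ^ e1 = d7
fe ^ e1 = 1f
6d ^ c7 = aa
01 ^ 47 = 46
1a ^ 53 = 49
8f ^ 3d = b2
01 ^ a5 = a4
85 ^ 59 = dc
77 ^ e8 = 9f

64 43 3d e9 d7 1f aa 46 49 b2 a4 dc 9f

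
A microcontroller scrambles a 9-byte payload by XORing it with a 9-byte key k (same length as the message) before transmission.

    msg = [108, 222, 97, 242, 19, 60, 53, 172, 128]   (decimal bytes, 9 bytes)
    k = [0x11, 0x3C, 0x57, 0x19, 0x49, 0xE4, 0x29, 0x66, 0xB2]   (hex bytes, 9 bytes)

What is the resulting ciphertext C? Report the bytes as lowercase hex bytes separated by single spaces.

7d e2 36 eb 5a d8 1c ca 32

byte 0: 108 xor  17 = 125
byte 1: 222 xor  60 = 226
byte 2:  97 xor  87 =  54
byte 3: 242 xor  25 = 235
byte 4:  19 xor  73 =  90
byte 5:  60 xor 228 = 216
byte 6:  53 xor  41 =  28
byte 7: 172 xor 102 = 202
byte 8: 128 xor 178 =  50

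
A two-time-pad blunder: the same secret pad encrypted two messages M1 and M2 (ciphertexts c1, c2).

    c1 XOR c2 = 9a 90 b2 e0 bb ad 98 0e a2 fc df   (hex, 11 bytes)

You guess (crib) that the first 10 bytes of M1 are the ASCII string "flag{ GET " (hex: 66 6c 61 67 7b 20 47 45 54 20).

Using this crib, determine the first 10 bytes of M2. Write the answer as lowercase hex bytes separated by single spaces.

Since c1 ⊕ c2 = M1 ⊕ M2, XORing with the guessed M1 bytes yields the corresponding M2 bytes: M2 = (c1 ⊕ c2) ⊕ M1.
byte 0: 9a ^ 66 = fc
byte 1: 90 ^ 6c = fc
byte 2: b2 ^ 61 = d3
byte 3: e0 ^ 67 = 87
byte 4: bb ^ 7b = c0
byte 5: ad ^ 20 = 8d
byte 6: 98 ^ 47 = df
byte 7: 0e ^ 45 = 4b
byte 8: a2 ^ 54 = f6
byte 9: fc ^ 20 = dc

fc fc d3 87 c0 8d df 4b f6 dc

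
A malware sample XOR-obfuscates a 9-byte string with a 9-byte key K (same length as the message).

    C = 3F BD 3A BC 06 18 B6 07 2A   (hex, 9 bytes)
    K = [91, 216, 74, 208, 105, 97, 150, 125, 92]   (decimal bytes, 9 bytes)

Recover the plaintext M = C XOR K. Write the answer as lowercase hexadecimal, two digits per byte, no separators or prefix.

6465706c6f79207a76

3f ⊕ 5b = 64
bd ⊕ d8 = 65
3a ⊕ 4a = 70
bc ⊕ d0 = 6c
06 ⊕ 69 = 6f
18 ⊕ 61 = 79
b6 ⊕ 96 = 20
07 ⊕ 7d = 7a
2a ⊕ 5c = 76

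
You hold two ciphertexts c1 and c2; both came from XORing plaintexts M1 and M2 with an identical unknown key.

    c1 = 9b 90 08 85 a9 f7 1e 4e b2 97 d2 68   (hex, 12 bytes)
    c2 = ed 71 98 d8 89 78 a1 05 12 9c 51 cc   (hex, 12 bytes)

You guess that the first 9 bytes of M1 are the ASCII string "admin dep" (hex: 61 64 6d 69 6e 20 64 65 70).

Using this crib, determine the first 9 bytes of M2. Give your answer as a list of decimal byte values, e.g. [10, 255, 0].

First, c1 ⊕ c2 = (M1 ⊕ K) ⊕ (M2 ⊕ K) = M1 ⊕ M2, so the key drops out. Then M2 = (M1 ⊕ M2) ⊕ M1 over the first 9 bytes.
byte 0: (9b XOR ed) XOR 61 = 76 XOR 61 = 17
byte 1: (90 XOR 71) XOR 64 = e1 XOR 64 = 85
byte 2: (08 XOR 98) XOR 6d = 90 XOR 6d = fd
byte 3: (85 XOR d8) XOR 69 = 5d XOR 69 = 34
byte 4: (a9 XOR 89) XOR 6e = 20 XOR 6e = 4e
byte 5: (f7 XOR 78) XOR 20 = 8f XOR 20 = af
byte 6: (1e XOR a1) XOR 64 = bf XOR 64 = db
byte 7: (4e XOR 05) XOR 65 = 4b XOR 65 = 2e
byte 8: (b2 XOR 12) XOR 70 = a0 XOR 70 = d0

[23, 133, 253, 52, 78, 175, 219, 46, 208]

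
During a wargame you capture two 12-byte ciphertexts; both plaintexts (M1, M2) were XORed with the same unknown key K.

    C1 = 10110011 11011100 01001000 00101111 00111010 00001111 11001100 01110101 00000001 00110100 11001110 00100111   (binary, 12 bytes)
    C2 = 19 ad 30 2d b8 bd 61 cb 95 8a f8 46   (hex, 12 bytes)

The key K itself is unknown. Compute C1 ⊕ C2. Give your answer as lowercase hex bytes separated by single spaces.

C1 ⊕ C2 = (M1 ⊕ K) ⊕ (M2 ⊕ K) = M1 ⊕ M2 — the shared key cancels under XOR.
b3 ^ 19 = aa
dc ^ ad = 71
48 ^ 30 = 78
2f ^ 2d = 02
3a ^ b8 = 82
0f ^ bd = b2
cc ^ 61 = ad
75 ^ cb = be
01 ^ 95 = 94
34 ^ 8a = be
ce ^ f8 = 36
27 ^ 46 = 61

aa 71 78 02 82 b2 ad be 94 be 36 61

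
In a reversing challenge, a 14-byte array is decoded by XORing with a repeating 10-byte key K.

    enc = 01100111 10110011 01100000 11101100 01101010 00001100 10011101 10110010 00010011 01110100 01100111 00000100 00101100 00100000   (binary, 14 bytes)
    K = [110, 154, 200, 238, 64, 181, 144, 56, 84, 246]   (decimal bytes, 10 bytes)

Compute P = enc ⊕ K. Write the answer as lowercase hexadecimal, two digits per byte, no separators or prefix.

The 10-byte key repeats, so the effective keystream is 6e 9a c8 ee 40 b5 90 38 54 f6 6e 9a c8 ee.
byte 0: 67 xor 6e = 09
byte 1: b3 xor 9a = 29
byte 2: 60 xor c8 = a8
byte 3: ec xor ee = 02
byte 4: 6a xor 40 = 2a
byte 5: 0c xor b5 = b9
byte 6: 9d xor 90 = 0d
byte 7: b2 xor 38 = 8a
byte 8: 13 xor 54 = 47
byte 9: 74 xor f6 = 82
byte 10: 67 xor 6e = 09
byte 11: 04 xor 9a = 9e
byte 12: 2c xor c8 = e4
byte 13: 20 xor ee = ce

0929a8022ab90d8a4782099ee4ce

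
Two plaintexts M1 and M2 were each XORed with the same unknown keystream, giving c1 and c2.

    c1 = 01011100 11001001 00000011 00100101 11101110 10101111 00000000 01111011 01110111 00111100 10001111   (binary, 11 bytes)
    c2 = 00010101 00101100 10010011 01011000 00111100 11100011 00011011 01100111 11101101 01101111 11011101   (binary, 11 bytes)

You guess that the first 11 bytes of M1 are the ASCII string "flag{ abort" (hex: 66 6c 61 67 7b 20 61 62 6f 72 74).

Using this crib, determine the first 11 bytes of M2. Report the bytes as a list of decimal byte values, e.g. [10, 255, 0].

[47, 137, 241, 26, 169, 108, 122, 126, 245, 33, 38]

First, c1 ⊕ c2 = (M1 ⊕ K) ⊕ (M2 ⊕ K) = M1 ⊕ M2, so the key drops out. Then M2 = (M1 ⊕ M2) ⊕ M1 over the first 11 bytes.
byte 0: (5c XOR 15) XOR 66 = 49 XOR 66 = 2f
byte 1: (c9 XOR 2c) XOR 6c = e5 XOR 6c = 89
byte 2: (03 XOR 93) XOR 61 = 90 XOR 61 = f1
byte 3: (25 XOR 58) XOR 67 = 7d XOR 67 = 1a
byte 4: (ee XOR 3c) XOR 7b = d2 XOR 7b = a9
byte 5: (af XOR e3) XOR 20 = 4c XOR 20 = 6c
byte 6: (00 XOR 1b) XOR 61 = 1b XOR 61 = 7a
byte 7: (7b XOR 67) XOR 62 = 1c XOR 62 = 7e
byte 8: (77 XOR ed) XOR 6f = 9a XOR 6f = f5
byte 9: (3c XOR 6f) XOR 72 = 53 XOR 72 = 21
byte 10: (8f XOR dd) XOR 74 = 52 XOR 74 = 26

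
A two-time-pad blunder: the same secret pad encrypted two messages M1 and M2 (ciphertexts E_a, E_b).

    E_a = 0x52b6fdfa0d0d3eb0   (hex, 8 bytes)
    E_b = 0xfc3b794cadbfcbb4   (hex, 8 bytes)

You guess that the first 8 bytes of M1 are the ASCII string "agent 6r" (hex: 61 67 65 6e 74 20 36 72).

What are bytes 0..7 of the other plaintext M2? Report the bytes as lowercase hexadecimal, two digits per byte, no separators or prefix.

First, E_a ⊕ E_b = (M1 ⊕ K) ⊕ (M2 ⊕ K) = M1 ⊕ M2, so the key drops out. Then M2 = (M1 ⊕ M2) ⊕ M1 over the first 8 bytes.
byte 0: (52 XOR fc) XOR 61 = ae XOR 61 = cf
byte 1: (b6 XOR 3b) XOR 67 = 8d XOR 67 = ea
byte 2: (fd XOR 79) XOR 65 = 84 XOR 65 = e1
byte 3: (fa XOR 4c) XOR 6e = b6 XOR 6e = d8
byte 4: (0d XOR ad) XOR 74 = a0 XOR 74 = d4
byte 5: (0d XOR bf) XOR 20 = b2 XOR 20 = 92
byte 6: (3e XOR cb) XOR 36 = f5 XOR 36 = c3
byte 7: (b0 XOR b4) XOR 72 = 04 XOR 72 = 76

cfeae1d8d492c376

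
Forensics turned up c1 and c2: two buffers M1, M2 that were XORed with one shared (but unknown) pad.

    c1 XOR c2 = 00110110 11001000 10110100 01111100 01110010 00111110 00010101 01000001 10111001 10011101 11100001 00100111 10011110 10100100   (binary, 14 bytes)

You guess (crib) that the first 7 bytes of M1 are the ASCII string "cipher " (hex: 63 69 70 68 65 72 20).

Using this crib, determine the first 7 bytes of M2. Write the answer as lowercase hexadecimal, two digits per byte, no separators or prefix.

Since c1 ⊕ c2 = M1 ⊕ M2, XORing with the guessed M1 bytes yields the corresponding M2 bytes: M2 = (c1 ⊕ c2) ⊕ M1.
 54 ^  99 =  85
200 ^ 105 = 161
180 ^ 112 = 196
124 ^ 104 =  20
114 ^ 101 =  23
 62 ^ 114 =  76
 21 ^  32 =  53

55a1c414174c35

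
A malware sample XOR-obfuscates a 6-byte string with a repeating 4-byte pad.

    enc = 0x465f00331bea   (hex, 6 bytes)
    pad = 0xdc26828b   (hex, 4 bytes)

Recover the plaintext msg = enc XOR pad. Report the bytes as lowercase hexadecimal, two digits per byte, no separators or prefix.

The 4-byte key repeats, so the effective keystream is dc 26 82 8b dc 26.
byte 0: 01000110 XOR 11011100 = 10011010
byte 1: 01011111 XOR 00100110 = 01111001
byte 2: 00000000 XOR 10000010 = 10000010
byte 3: 00110011 XOR 10001011 = 10111000
byte 4: 00011011 XOR 11011100 = 11000111
byte 5: 11101010 XOR 00100110 = 11001100

9a7982b8c7cc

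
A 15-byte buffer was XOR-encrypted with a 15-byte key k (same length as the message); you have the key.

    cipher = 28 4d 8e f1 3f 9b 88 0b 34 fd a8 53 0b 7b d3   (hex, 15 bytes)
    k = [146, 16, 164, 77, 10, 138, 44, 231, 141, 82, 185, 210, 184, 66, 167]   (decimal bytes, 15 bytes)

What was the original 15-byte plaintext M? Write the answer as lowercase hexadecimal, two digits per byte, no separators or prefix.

byte 0:  40 XOR 146 = 186
byte 1:  77 XOR  16 =  93
byte 2: 142 XOR 164 =  42
byte 3: 241 XOR  77 = 188
byte 4:  63 XOR  10 =  53
byte 5: 155 XOR 138 =  17
byte 6: 136 XOR  44 = 164
byte 7:  11 XOR 231 = 236
byte 8:  52 XOR 141 = 185
byte 9: 253 XOR  82 = 175
byte 10: 168 XOR 185 =  17
byte 11:  83 XOR 210 = 129
byte 12:  11 XOR 184 = 179
byte 13: 123 XOR  66 =  57
byte 14: 211 XOR 167 = 116

ba5d2abc3511a4ecb9af1181b33974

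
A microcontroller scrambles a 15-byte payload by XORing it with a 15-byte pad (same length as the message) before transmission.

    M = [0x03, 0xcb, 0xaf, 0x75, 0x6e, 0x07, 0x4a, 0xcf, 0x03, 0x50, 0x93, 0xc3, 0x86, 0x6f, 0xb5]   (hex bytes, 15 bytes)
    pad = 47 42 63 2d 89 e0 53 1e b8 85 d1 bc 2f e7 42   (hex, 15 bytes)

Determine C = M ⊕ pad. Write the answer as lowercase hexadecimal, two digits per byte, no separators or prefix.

03 xor 47 = 44
cb xor 42 = 89
af xor 63 = cc
75 xor 2d = 58
6e xor 89 = e7
07 xor e0 = e7
4a xor 53 = 19
cf xor 1e = d1
03 xor b8 = bb
50 xor 85 = d5
93 xor d1 = 42
c3 xor bc = 7f
86 xor 2f = a9
6f xor e7 = 88
b5 xor 42 = f7

4489cc58e7e719d1bbd5427fa988f7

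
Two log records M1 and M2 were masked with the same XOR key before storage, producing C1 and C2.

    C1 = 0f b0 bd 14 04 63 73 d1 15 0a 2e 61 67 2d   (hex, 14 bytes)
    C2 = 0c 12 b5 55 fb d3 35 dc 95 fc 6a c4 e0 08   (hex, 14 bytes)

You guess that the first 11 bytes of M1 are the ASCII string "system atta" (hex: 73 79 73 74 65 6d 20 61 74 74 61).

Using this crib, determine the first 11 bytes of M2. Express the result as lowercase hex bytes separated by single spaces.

70 db 7b 35 9a dd 66 6c f4 82 25

First, C1 ⊕ C2 = (M1 ⊕ K) ⊕ (M2 ⊕ K) = M1 ⊕ M2, so the key drops out. Then M2 = (M1 ⊕ M2) ⊕ M1 over the first 11 bytes.
byte 0: (0f ⊕ 0c) ⊕ 73 = 03 ⊕ 73 = 70
byte 1: (b0 ⊕ 12) ⊕ 79 = a2 ⊕ 79 = db
byte 2: (bd ⊕ b5) ⊕ 73 = 08 ⊕ 73 = 7b
byte 3: (14 ⊕ 55) ⊕ 74 = 41 ⊕ 74 = 35
byte 4: (04 ⊕ fb) ⊕ 65 = ff ⊕ 65 = 9a
byte 5: (63 ⊕ d3) ⊕ 6d = b0 ⊕ 6d = dd
byte 6: (73 ⊕ 35) ⊕ 20 = 46 ⊕ 20 = 66
byte 7: (d1 ⊕ dc) ⊕ 61 = 0d ⊕ 61 = 6c
byte 8: (15 ⊕ 95) ⊕ 74 = 80 ⊕ 74 = f4
byte 9: (0a ⊕ fc) ⊕ 74 = f6 ⊕ 74 = 82
byte 10: (2e ⊕ 6a) ⊕ 61 = 44 ⊕ 61 = 25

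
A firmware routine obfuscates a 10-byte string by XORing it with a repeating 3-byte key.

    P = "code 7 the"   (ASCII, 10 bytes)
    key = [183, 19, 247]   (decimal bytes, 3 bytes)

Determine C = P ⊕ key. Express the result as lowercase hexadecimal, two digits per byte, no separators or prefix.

The 3-byte key repeats, so the effective keystream is b7 13 f7 b7 13 f7 b7 13 f7 b7.
byte 0:  99 ^ 183 = 212
byte 1: 111 ^  19 = 124
byte 2: 100 ^ 247 = 147
byte 3: 101 ^ 183 = 210
byte 4:  32 ^  19 =  51
byte 5:  55 ^ 247 = 192
byte 6:  32 ^ 183 = 151
byte 7: 116 ^  19 = 103
byte 8: 104 ^ 247 = 159
byte 9: 101 ^ 183 = 210

d47c93d233c097679fd2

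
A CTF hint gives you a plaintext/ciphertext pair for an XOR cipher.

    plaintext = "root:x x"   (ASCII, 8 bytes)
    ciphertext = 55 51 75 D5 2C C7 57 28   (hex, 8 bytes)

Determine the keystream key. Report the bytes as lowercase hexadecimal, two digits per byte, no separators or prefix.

Since ciphertext = plaintext ⊕ key, XORing both sides with plaintext gives key = plaintext ⊕ ciphertext.
01110010 xor 01010101 = 00100111
01101111 xor 01010001 = 00111110
01101111 xor 01110101 = 00011010
01110100 xor 11010101 = 10100001
00111010 xor 00101100 = 00010110
01111000 xor 11000111 = 10111111
00100000 xor 01010111 = 01110111
01111000 xor 00101000 = 01010000

273e1aa116bf7750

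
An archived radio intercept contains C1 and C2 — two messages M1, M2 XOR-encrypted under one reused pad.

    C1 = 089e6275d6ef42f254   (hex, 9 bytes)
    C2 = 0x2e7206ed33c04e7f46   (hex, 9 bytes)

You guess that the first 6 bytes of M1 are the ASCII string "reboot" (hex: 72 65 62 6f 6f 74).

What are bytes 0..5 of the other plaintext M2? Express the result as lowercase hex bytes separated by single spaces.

First, C1 ⊕ C2 = (M1 ⊕ K) ⊕ (M2 ⊕ K) = M1 ⊕ M2, so the key drops out. Then M2 = (M1 ⊕ M2) ⊕ M1 over the first 6 bytes.
byte 0: (08 XOR 2e) XOR 72 = 26 XOR 72 = 54
byte 1: (9e XOR 72) XOR 65 = ec XOR 65 = 89
byte 2: (62 XOR 06) XOR 62 = 64 XOR 62 = 06
byte 3: (75 XOR ed) XOR 6f = 98 XOR 6f = f7
byte 4: (d6 XOR 33) XOR 6f = e5 XOR 6f = 8a
byte 5: (ef XOR c0) XOR 74 = 2f XOR 74 = 5b

54 89 06 f7 8a 5b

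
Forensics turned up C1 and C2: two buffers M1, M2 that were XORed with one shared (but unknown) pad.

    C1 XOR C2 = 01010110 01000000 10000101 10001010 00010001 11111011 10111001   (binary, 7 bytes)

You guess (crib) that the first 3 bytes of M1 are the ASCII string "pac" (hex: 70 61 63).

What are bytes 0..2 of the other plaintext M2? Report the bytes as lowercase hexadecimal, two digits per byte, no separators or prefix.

2621e6

Since C1 ⊕ C2 = M1 ⊕ M2, XORing with the guessed M1 bytes yields the corresponding M2 bytes: M2 = (C1 ⊕ C2) ⊕ M1.
byte 0:  86 ^ 112 =  38
byte 1:  64 ^  97 =  33
byte 2: 133 ^  99 = 230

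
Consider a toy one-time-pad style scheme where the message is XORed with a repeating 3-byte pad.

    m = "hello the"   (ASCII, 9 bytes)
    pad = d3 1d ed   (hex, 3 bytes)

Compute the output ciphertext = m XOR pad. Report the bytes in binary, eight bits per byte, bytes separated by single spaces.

10111011 01111000 10000001 10111111 01110010 11001101 10100111 01110101 10001000

The 3-byte key repeats, so the effective keystream is d3 1d ed d3 1d ed d3 1d ed.
byte 0: 68 xor d3 = bb
byte 1: 65 xor 1d = 78
byte 2: 6c xor ed = 81
byte 3: 6c xor d3 = bf
byte 4: 6f xor 1d = 72
byte 5: 20 xor ed = cd
byte 6: 74 xor d3 = a7
byte 7: 68 xor 1d = 75
byte 8: 65 xor ed = 88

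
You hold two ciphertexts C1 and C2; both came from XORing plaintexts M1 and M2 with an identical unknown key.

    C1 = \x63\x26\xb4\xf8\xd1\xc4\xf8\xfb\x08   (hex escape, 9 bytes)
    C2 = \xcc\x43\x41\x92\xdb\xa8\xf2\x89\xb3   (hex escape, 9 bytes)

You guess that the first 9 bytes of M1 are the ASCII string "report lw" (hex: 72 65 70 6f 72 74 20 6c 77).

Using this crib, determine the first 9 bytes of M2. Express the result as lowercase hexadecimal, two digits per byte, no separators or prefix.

First, C1 ⊕ C2 = (M1 ⊕ K) ⊕ (M2 ⊕ K) = M1 ⊕ M2, so the key drops out. Then M2 = (M1 ⊕ M2) ⊕ M1 over the first 9 bytes.
byte 0: (63 ^ cc) ^ 72 = af ^ 72 = dd
byte 1: (26 ^ 43) ^ 65 = 65 ^ 65 = 00
byte 2: (b4 ^ 41) ^ 70 = f5 ^ 70 = 85
byte 3: (f8 ^ 92) ^ 6f = 6a ^ 6f = 05
byte 4: (d1 ^ db) ^ 72 = 0a ^ 72 = 78
byte 5: (c4 ^ a8) ^ 74 = 6c ^ 74 = 18
byte 6: (f8 ^ f2) ^ 20 = 0a ^ 20 = 2a
byte 7: (fb ^ 89) ^ 6c = 72 ^ 6c = 1e
byte 8: (08 ^ b3) ^ 77 = bb ^ 77 = cc

dd00850578182a1ecc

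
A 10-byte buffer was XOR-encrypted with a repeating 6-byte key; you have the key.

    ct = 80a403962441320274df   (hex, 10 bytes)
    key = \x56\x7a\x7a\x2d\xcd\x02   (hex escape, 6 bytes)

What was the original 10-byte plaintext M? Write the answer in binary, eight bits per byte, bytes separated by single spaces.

11010110 11011110 01111001 10111011 11101001 01000011 01100100 01111000 00001110 11110010

The 6-byte key repeats, so the effective keystream is 56 7a 7a 2d cd 02 56 7a 7a 2d.
byte 0: 80 XOR 56 = d6
byte 1: a4 XOR 7a = de
byte 2: 03 XOR 7a = 79
byte 3: 96 XOR 2d = bb
byte 4: 24 XOR cd = e9
byte 5: 41 XOR 02 = 43
byte 6: 32 XOR 56 = 64
byte 7: 02 XOR 7a = 78
byte 8: 74 XOR 7a = 0e
byte 9: df XOR 2d = f2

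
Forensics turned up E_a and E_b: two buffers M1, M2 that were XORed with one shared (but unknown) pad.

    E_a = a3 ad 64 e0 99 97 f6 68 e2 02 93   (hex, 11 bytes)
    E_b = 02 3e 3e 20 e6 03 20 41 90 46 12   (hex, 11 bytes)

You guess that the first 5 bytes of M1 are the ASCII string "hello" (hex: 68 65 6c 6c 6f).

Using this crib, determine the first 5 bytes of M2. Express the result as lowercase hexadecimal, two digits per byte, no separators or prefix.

c9f636ac10

First, E_a ⊕ E_b = (M1 ⊕ K) ⊕ (M2 ⊕ K) = M1 ⊕ M2, so the key drops out. Then M2 = (M1 ⊕ M2) ⊕ M1 over the first 5 bytes.
byte 0: (a3 xor 02) xor 68 = a1 xor 68 = c9
byte 1: (ad xor 3e) xor 65 = 93 xor 65 = f6
byte 2: (64 xor 3e) xor 6c = 5a xor 6c = 36
byte 3: (e0 xor 20) xor 6c = c0 xor 6c = ac
byte 4: (99 xor e6) xor 6f = 7f xor 6f = 10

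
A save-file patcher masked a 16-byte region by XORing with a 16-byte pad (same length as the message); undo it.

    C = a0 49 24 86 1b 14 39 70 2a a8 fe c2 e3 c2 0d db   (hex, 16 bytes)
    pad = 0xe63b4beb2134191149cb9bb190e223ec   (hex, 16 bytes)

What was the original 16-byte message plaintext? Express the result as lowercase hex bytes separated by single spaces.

46 72 6f 6d 3a 20 20 61 63 63 65 73 73 20 2e 37

a0 ^ e6 = 46
49 ^ 3b = 72
24 ^ 4b = 6f
86 ^ eb = 6d
1b ^ 21 = 3a
14 ^ 34 = 20
39 ^ 19 = 20
70 ^ 11 = 61
2a ^ 49 = 63
a8 ^ cb = 63
fe ^ 9b = 65
c2 ^ b1 = 73
e3 ^ 90 = 73
c2 ^ e2 = 20
0d ^ 23 = 2e
db ^ ec = 37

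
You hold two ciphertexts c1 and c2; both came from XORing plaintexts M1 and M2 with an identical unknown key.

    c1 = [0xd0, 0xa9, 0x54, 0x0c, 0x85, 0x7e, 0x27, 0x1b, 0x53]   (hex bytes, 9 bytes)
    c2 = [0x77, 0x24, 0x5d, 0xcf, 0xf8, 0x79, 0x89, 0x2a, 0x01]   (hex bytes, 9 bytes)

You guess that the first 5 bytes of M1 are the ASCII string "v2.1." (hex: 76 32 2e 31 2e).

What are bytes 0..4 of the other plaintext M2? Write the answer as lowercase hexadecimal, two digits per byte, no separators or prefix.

First, c1 ⊕ c2 = (M1 ⊕ K) ⊕ (M2 ⊕ K) = M1 ⊕ M2, so the key drops out. Then M2 = (M1 ⊕ M2) ⊕ M1 over the first 5 bytes.
byte 0: (d0 xor 77) xor 76 = a7 xor 76 = d1
byte 1: (a9 xor 24) xor 32 = 8d xor 32 = bf
byte 2: (54 xor 5d) xor 2e = 09 xor 2e = 27
byte 3: (0c xor cf) xor 31 = c3 xor 31 = f2
byte 4: (85 xor f8) xor 2e = 7d xor 2e = 53

d1bf27f253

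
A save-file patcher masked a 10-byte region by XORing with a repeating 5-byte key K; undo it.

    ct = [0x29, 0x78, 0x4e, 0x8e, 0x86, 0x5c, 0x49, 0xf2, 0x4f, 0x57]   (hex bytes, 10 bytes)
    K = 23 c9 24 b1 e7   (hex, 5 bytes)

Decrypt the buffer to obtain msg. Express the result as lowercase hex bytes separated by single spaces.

The 5-byte key repeats, so the effective keystream is 23 c9 24 b1 e7 23 c9 24 b1 e7.
byte 0: 29 xor 23 = 0a
byte 1: 78 xor c9 = b1
byte 2: 4e xor 24 = 6a
byte 3: 8e xor b1 = 3f
byte 4: 86 xor e7 = 61
byte 5: 5c xor 23 = 7f
byte 6: 49 xor c9 = 80
byte 7: f2 xor 24 = d6
byte 8: 4f xor b1 = fe
byte 9: 57 xor e7 = b0

0a b1 6a 3f 61 7f 80 d6 fe b0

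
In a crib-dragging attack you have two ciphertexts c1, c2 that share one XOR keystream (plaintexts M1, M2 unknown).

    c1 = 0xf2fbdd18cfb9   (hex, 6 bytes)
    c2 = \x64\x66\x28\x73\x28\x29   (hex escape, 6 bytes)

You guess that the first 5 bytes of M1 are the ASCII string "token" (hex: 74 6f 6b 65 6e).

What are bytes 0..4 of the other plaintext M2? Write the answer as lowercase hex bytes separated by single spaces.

First, c1 ⊕ c2 = (M1 ⊕ K) ⊕ (M2 ⊕ K) = M1 ⊕ M2, so the key drops out. Then M2 = (M1 ⊕ M2) ⊕ M1 over the first 5 bytes.
byte 0: (f2 ^ 64) ^ 74 = 96 ^ 74 = e2
byte 1: (fb ^ 66) ^ 6f = 9d ^ 6f = f2
byte 2: (dd ^ 28) ^ 6b = f5 ^ 6b = 9e
byte 3: (18 ^ 73) ^ 65 = 6b ^ 65 = 0e
byte 4: (cf ^ 28) ^ 6e = e7 ^ 6e = 89

e2 f2 9e 0e 89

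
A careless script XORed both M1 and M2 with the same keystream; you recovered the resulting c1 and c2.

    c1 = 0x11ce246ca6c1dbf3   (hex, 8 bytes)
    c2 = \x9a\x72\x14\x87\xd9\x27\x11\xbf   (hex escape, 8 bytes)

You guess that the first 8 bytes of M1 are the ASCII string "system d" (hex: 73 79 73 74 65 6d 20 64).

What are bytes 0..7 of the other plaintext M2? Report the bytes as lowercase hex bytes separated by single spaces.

First, c1 ⊕ c2 = (M1 ⊕ K) ⊕ (M2 ⊕ K) = M1 ⊕ M2, so the key drops out. Then M2 = (M1 ⊕ M2) ⊕ M1 over the first 8 bytes.
byte 0: (11 ⊕ 9a) ⊕ 73 = 8b ⊕ 73 = f8
byte 1: (ce ⊕ 72) ⊕ 79 = bc ⊕ 79 = c5
byte 2: (24 ⊕ 14) ⊕ 73 = 30 ⊕ 73 = 43
byte 3: (6c ⊕ 87) ⊕ 74 = eb ⊕ 74 = 9f
byte 4: (a6 ⊕ d9) ⊕ 65 = 7f ⊕ 65 = 1a
byte 5: (c1 ⊕ 27) ⊕ 6d = e6 ⊕ 6d = 8b
byte 6: (db ⊕ 11) ⊕ 20 = ca ⊕ 20 = ea
byte 7: (f3 ⊕ bf) ⊕ 64 = 4c ⊕ 64 = 28

f8 c5 43 9f 1a 8b ea 28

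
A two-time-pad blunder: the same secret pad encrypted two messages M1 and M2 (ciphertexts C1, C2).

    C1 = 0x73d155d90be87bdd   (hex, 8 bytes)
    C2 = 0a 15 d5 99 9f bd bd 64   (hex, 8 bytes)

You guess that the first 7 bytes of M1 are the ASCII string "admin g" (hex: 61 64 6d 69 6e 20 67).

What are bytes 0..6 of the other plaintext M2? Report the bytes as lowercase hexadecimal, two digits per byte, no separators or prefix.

First, C1 ⊕ C2 = (M1 ⊕ K) ⊕ (M2 ⊕ K) = M1 ⊕ M2, so the key drops out. Then M2 = (M1 ⊕ M2) ⊕ M1 over the first 7 bytes.
byte 0: (73 ⊕ 0a) ⊕ 61 = 79 ⊕ 61 = 18
byte 1: (d1 ⊕ 15) ⊕ 64 = c4 ⊕ 64 = a0
byte 2: (55 ⊕ d5) ⊕ 6d = 80 ⊕ 6d = ed
byte 3: (d9 ⊕ 99) ⊕ 69 = 40 ⊕ 69 = 29
byte 4: (0b ⊕ 9f) ⊕ 6e = 94 ⊕ 6e = fa
byte 5: (e8 ⊕ bd) ⊕ 20 = 55 ⊕ 20 = 75
byte 6: (7b ⊕ bd) ⊕ 67 = c6 ⊕ 67 = a1

18a0ed29fa75a1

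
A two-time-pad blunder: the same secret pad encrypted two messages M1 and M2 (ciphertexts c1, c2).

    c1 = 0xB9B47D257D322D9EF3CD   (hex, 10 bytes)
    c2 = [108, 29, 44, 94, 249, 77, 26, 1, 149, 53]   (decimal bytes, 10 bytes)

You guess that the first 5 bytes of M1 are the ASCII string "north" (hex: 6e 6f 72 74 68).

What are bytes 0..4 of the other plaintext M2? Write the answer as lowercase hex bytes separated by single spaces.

First, c1 ⊕ c2 = (M1 ⊕ K) ⊕ (M2 ⊕ K) = M1 ⊕ M2, so the key drops out. Then M2 = (M1 ⊕ M2) ⊕ M1 over the first 5 bytes.
byte 0: (b9 ^ 6c) ^ 6e = d5 ^ 6e = bb
byte 1: (b4 ^ 1d) ^ 6f = a9 ^ 6f = c6
byte 2: (7d ^ 2c) ^ 72 = 51 ^ 72 = 23
byte 3: (25 ^ 5e) ^ 74 = 7b ^ 74 = 0f
byte 4: (7d ^ f9) ^ 68 = 84 ^ 68 = ec

bb c6 23 0f ec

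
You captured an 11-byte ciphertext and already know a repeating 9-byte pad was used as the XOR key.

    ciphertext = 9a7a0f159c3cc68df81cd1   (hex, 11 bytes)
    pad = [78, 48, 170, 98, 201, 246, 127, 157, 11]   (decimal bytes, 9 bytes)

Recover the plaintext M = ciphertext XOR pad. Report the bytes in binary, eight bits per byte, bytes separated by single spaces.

11010100 01001010 10100101 01110111 01010101 11001010 10111001 00010000 11110011 01010010 11100001

The 9-byte key repeats, so the effective keystream is 4e 30 aa 62 c9 f6 7f 9d 0b 4e 30.
byte 0: 154 xor  78 = 212
byte 1: 122 xor  48 =  74
byte 2:  15 xor 170 = 165
byte 3:  21 xor  98 = 119
byte 4: 156 xor 201 =  85
byte 5:  60 xor 246 = 202
byte 6: 198 xor 127 = 185
byte 7: 141 xor 157 =  16
byte 8: 248 xor  11 = 243
byte 9:  28 xor  78 =  82
byte 10: 209 xor  48 = 225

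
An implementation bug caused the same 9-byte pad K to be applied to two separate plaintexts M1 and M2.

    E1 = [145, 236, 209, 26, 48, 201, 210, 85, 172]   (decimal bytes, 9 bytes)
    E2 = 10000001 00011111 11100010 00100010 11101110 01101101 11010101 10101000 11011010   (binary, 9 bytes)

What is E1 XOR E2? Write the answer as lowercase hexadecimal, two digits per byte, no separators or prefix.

10f33338dea407fd76

E1 ⊕ E2 = (M1 ⊕ K) ⊕ (M2 ⊕ K) = M1 ⊕ M2 — the shared key cancels under XOR.
byte 0: 10010001 ^ 10000001 = 00010000
byte 1: 11101100 ^ 00011111 = 11110011
byte 2: 11010001 ^ 11100010 = 00110011
byte 3: 00011010 ^ 00100010 = 00111000
byte 4: 00110000 ^ 11101110 = 11011110
byte 5: 11001001 ^ 01101101 = 10100100
byte 6: 11010010 ^ 11010101 = 00000111
byte 7: 01010101 ^ 10101000 = 11111101
byte 8: 10101100 ^ 11011010 = 01110110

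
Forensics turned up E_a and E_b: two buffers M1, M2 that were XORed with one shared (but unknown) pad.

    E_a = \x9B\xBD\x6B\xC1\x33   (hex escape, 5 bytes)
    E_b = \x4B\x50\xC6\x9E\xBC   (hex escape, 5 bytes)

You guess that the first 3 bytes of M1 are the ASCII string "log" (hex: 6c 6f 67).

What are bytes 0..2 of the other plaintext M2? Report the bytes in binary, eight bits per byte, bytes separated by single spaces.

First, E_a ⊕ E_b = (M1 ⊕ K) ⊕ (M2 ⊕ K) = M1 ⊕ M2, so the key drops out. Then M2 = (M1 ⊕ M2) ⊕ M1 over the first 3 bytes.
byte 0: (9b XOR 4b) XOR 6c = d0 XOR 6c = bc
byte 1: (bd XOR 50) XOR 6f = ed XOR 6f = 82
byte 2: (6b XOR c6) XOR 67 = ad XOR 67 = ca

10111100 10000010 11001010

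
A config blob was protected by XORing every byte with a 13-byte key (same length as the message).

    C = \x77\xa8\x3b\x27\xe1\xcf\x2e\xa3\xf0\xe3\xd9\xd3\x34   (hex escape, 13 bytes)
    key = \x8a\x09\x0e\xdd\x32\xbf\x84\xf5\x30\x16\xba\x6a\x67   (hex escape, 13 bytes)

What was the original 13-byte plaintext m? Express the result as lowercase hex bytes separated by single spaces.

XOR is its own inverse, so applying the key byte-wise gives the result directly.
77 ^ 8a = fd
a8 ^ 09 = a1
3b ^ 0e = 35
27 ^ dd = fa
e1 ^ 32 = d3
cf ^ bf = 70
2e ^ 84 = aa
a3 ^ f5 = 56
f0 ^ 30 = c0
e3 ^ 16 = f5
d9 ^ ba = 63
d3 ^ 6a = b9
34 ^ 67 = 53

fd a1 35 fa d3 70 aa 56 c0 f5 63 b9 53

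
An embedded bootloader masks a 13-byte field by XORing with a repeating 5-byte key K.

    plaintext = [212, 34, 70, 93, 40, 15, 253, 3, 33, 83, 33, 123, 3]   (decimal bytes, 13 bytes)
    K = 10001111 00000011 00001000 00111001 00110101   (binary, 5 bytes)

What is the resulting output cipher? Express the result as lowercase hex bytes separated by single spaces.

The 5-byte key repeats, so the effective keystream is 8f 03 08 39 35 8f 03 08 39 35 8f 03 08.
byte 0: 212 xor 143 =  91
byte 1:  34 xor   3 =  33
byte 2:  70 xor   8 =  78
byte 3:  93 xor  57 = 100
byte 4:  40 xor  53 =  29
byte 5:  15 xor 143 = 128
byte 6: 253 xor   3 = 254
byte 7:   3 xor   8 =  11
byte 8:  33 xor  57 =  24
byte 9:  83 xor  53 = 102
byte 10:  33 xor 143 = 174
byte 11: 123 xor   3 = 120
byte 12:   3 xor   8 =  11

5b 21 4e 64 1d 80 fe 0b 18 66 ae 78 0b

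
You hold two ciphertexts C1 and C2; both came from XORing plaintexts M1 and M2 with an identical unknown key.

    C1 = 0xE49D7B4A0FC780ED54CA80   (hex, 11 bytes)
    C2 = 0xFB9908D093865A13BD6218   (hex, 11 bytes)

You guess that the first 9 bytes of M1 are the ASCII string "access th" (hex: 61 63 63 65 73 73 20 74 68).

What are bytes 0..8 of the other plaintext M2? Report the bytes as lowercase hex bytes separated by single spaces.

7e 67 10 ff ef 32 fa 8a 81

First, C1 ⊕ C2 = (M1 ⊕ K) ⊕ (M2 ⊕ K) = M1 ⊕ M2, so the key drops out. Then M2 = (M1 ⊕ M2) ⊕ M1 over the first 9 bytes.
byte 0: (e4 ⊕ fb) ⊕ 61 = 1f ⊕ 61 = 7e
byte 1: (9d ⊕ 99) ⊕ 63 = 04 ⊕ 63 = 67
byte 2: (7b ⊕ 08) ⊕ 63 = 73 ⊕ 63 = 10
byte 3: (4a ⊕ d0) ⊕ 65 = 9a ⊕ 65 = ff
byte 4: (0f ⊕ 93) ⊕ 73 = 9c ⊕ 73 = ef
byte 5: (c7 ⊕ 86) ⊕ 73 = 41 ⊕ 73 = 32
byte 6: (80 ⊕ 5a) ⊕ 20 = da ⊕ 20 = fa
byte 7: (ed ⊕ 13) ⊕ 74 = fe ⊕ 74 = 8a
byte 8: (54 ⊕ bd) ⊕ 68 = e9 ⊕ 68 = 81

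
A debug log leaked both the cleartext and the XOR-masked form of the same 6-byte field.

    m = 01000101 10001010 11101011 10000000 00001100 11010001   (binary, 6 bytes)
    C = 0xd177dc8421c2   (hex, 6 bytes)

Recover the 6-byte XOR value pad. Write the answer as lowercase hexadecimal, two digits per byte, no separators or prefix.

94fd37042d13

Since C = m ⊕ pad, XORing both sides with m gives pad = m ⊕ C.
byte 0: 45 ⊕ d1 = 94
byte 1: 8a ⊕ 77 = fd
byte 2: eb ⊕ dc = 37
byte 3: 80 ⊕ 84 = 04
byte 4: 0c ⊕ 21 = 2d
byte 5: d1 ⊕ c2 = 13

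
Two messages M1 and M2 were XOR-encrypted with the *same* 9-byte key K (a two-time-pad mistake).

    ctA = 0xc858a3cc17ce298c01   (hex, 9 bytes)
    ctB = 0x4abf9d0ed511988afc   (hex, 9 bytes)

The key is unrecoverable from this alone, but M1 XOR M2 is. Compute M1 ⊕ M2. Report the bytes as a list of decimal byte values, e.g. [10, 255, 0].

[130, 231, 62, 194, 194, 223, 177, 6, 253]

ctA ⊕ ctB = (M1 ⊕ K) ⊕ (M2 ⊕ K) = M1 ⊕ M2 — the shared key cancels under XOR.
c8 ^ 4a = 82
58 ^ bf = e7
a3 ^ 9d = 3e
cc ^ 0e = c2
17 ^ d5 = c2
ce ^ 11 = df
29 ^ 98 = b1
8c ^ 8a = 06
01 ^ fc = fd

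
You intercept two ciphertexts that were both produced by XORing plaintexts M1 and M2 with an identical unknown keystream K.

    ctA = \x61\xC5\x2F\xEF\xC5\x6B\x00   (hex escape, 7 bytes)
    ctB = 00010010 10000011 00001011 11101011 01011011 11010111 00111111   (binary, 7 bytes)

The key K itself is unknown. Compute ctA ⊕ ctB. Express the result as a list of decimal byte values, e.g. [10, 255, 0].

[115, 70, 36, 4, 158, 188, 63]

ctA ⊕ ctB = (M1 ⊕ K) ⊕ (M2 ⊕ K) = M1 ⊕ M2 — the shared key cancels under XOR.
 97 XOR  18 = 115
197 XOR 131 =  70
 47 XOR  11 =  36
239 XOR 235 =   4
197 XOR  91 = 158
107 XOR 215 = 188
  0 XOR  63 =  63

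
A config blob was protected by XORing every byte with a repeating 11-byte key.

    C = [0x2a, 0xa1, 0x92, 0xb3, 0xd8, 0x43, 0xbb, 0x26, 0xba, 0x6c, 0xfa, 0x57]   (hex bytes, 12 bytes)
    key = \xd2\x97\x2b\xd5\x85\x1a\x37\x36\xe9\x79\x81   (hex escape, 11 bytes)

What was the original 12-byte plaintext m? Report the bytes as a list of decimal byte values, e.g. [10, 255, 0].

[248, 54, 185, 102, 93, 89, 140, 16, 83, 21, 123, 133]

The 11-byte key repeats, so the effective keystream is d2 97 2b d5 85 1a 37 36 e9 79 81 d2.
byte 0:  42 ^ 210 = 248
byte 1: 161 ^ 151 =  54
byte 2: 146 ^  43 = 185
byte 3: 179 ^ 213 = 102
byte 4: 216 ^ 133 =  93
byte 5:  67 ^  26 =  89
byte 6: 187 ^  55 = 140
byte 7:  38 ^  54 =  16
byte 8: 186 ^ 233 =  83
byte 9: 108 ^ 121 =  21
byte 10: 250 ^ 129 = 123
byte 11:  87 ^ 210 = 133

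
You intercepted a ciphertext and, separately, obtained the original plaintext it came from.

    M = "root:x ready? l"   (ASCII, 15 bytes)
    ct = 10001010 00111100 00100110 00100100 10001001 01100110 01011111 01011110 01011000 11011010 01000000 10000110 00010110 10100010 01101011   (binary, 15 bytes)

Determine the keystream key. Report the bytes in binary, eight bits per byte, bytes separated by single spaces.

11111000 01010011 01001001 01010000 10110011 00011110 01111111 00101100 00111101 10111011 00100100 11111111 00101001 10000010 00000111

Since ct = M ⊕ key, XORing both sides with M gives key = M ⊕ ct.
72 ⊕ 8a = f8
6f ⊕ 3c = 53
6f ⊕ 26 = 49
74 ⊕ 24 = 50
3a ⊕ 89 = b3
78 ⊕ 66 = 1e
20 ⊕ 5f = 7f
72 ⊕ 5e = 2c
65 ⊕ 58 = 3d
61 ⊕ da = bb
64 ⊕ 40 = 24
79 ⊕ 86 = ff
3f ⊕ 16 = 29
20 ⊕ a2 = 82
6c ⊕ 6b = 07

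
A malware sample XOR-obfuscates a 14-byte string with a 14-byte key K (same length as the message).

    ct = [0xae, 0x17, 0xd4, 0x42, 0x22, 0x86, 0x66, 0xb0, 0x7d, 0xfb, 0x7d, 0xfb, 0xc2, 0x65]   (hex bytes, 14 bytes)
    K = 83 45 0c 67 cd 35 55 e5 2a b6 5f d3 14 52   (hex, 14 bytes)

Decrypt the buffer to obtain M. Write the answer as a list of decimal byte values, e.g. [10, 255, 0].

[45, 82, 216, 37, 239, 179, 51, 85, 87, 77, 34, 40, 214, 55]

byte 0: 10101110 XOR 10000011 = 00101101
byte 1: 00010111 XOR 01000101 = 01010010
byte 2: 11010100 XOR 00001100 = 11011000
byte 3: 01000010 XOR 01100111 = 00100101
byte 4: 00100010 XOR 11001101 = 11101111
byte 5: 10000110 XOR 00110101 = 10110011
byte 6: 01100110 XOR 01010101 = 00110011
byte 7: 10110000 XOR 11100101 = 01010101
byte 8: 01111101 XOR 00101010 = 01010111
byte 9: 11111011 XOR 10110110 = 01001101
byte 10: 01111101 XOR 01011111 = 00100010
byte 11: 11111011 XOR 11010011 = 00101000
byte 12: 11000010 XOR 00010100 = 11010110
byte 13: 01100101 XOR 01010010 = 00110111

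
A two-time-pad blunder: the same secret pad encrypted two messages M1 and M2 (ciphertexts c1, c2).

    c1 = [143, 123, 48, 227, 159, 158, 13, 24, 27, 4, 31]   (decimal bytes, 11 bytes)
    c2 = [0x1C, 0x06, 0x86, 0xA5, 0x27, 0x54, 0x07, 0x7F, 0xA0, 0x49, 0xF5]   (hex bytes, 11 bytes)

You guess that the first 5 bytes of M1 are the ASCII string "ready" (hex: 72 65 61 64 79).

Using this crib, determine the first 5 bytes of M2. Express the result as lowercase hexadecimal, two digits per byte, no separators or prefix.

First, c1 ⊕ c2 = (M1 ⊕ K) ⊕ (M2 ⊕ K) = M1 ⊕ M2, so the key drops out. Then M2 = (M1 ⊕ M2) ⊕ M1 over the first 5 bytes.
byte 0: (8f XOR 1c) XOR 72 = 93 XOR 72 = e1
byte 1: (7b XOR 06) XOR 65 = 7d XOR 65 = 18
byte 2: (30 XOR 86) XOR 61 = b6 XOR 61 = d7
byte 3: (e3 XOR a5) XOR 64 = 46 XOR 64 = 22
byte 4: (9f XOR 27) XOR 79 = b8 XOR 79 = c1

e118d722c1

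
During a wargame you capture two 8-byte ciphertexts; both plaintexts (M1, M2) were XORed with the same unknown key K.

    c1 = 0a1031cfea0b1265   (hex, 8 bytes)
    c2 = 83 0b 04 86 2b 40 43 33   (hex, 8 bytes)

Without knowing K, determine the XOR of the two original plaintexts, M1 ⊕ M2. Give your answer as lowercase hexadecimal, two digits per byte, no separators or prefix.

891b3549c14b5156

c1 ⊕ c2 = (M1 ⊕ K) ⊕ (M2 ⊕ K) = M1 ⊕ M2 — the shared key cancels under XOR.
 10 ^ 131 = 137
 16 ^  11 =  27
 49 ^   4 =  53
207 ^ 134 =  73
234 ^  43 = 193
 11 ^  64 =  75
 18 ^  67 =  81
101 ^  51 =  86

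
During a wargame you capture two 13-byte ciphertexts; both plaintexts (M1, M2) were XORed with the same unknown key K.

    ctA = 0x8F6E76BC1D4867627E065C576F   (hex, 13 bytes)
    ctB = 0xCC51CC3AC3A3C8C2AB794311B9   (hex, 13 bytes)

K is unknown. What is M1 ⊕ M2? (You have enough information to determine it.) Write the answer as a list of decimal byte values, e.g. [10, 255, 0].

ctA ⊕ ctB = (M1 ⊕ K) ⊕ (M2 ⊕ K) = M1 ⊕ M2 — the shared key cancels under XOR.
8f ⊕ cc = 43
6e ⊕ 51 = 3f
76 ⊕ cc = ba
bc ⊕ 3a = 86
1d ⊕ c3 = de
48 ⊕ a3 = eb
67 ⊕ c8 = af
62 ⊕ c2 = a0
7e ⊕ ab = d5
06 ⊕ 79 = 7f
5c ⊕ 43 = 1f
57 ⊕ 11 = 46
6f ⊕ b9 = d6

[67, 63, 186, 134, 222, 235, 175, 160, 213, 127, 31, 70, 214]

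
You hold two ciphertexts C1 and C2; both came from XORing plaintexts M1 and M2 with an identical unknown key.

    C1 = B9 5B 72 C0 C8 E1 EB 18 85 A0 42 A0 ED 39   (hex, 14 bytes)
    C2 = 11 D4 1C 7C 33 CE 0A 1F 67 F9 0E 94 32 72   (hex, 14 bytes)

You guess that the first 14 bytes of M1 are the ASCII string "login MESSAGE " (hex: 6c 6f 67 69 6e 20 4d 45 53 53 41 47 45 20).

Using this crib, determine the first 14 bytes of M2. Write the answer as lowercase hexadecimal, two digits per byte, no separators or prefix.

First, C1 ⊕ C2 = (M1 ⊕ K) ⊕ (M2 ⊕ K) = M1 ⊕ M2, so the key drops out. Then M2 = (M1 ⊕ M2) ⊕ M1 over the first 14 bytes.
byte 0: (b9 ⊕ 11) ⊕ 6c = a8 ⊕ 6c = c4
byte 1: (5b ⊕ d4) ⊕ 6f = 8f ⊕ 6f = e0
byte 2: (72 ⊕ 1c) ⊕ 67 = 6e ⊕ 67 = 09
byte 3: (c0 ⊕ 7c) ⊕ 69 = bc ⊕ 69 = d5
byte 4: (c8 ⊕ 33) ⊕ 6e = fb ⊕ 6e = 95
byte 5: (e1 ⊕ ce) ⊕ 20 = 2f ⊕ 20 = 0f
byte 6: (eb ⊕ 0a) ⊕ 4d = e1 ⊕ 4d = ac
byte 7: (18 ⊕ 1f) ⊕ 45 = 07 ⊕ 45 = 42
byte 8: (85 ⊕ 67) ⊕ 53 = e2 ⊕ 53 = b1
byte 9: (a0 ⊕ f9) ⊕ 53 = 59 ⊕ 53 = 0a
byte 10: (42 ⊕ 0e) ⊕ 41 = 4c ⊕ 41 = 0d
byte 11: (a0 ⊕ 94) ⊕ 47 = 34 ⊕ 47 = 73
byte 12: (ed ⊕ 32) ⊕ 45 = df ⊕ 45 = 9a
byte 13: (39 ⊕ 72) ⊕ 20 = 4b ⊕ 20 = 6b

c4e009d5950fac42b10a0d739a6b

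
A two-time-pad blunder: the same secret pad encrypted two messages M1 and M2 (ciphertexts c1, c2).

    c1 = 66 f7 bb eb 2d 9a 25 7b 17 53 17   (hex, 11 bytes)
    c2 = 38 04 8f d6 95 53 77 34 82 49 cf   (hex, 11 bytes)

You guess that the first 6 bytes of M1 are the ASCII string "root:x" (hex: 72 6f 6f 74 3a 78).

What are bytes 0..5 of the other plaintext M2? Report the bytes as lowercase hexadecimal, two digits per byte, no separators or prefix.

First, c1 ⊕ c2 = (M1 ⊕ K) ⊕ (M2 ⊕ K) = M1 ⊕ M2, so the key drops out. Then M2 = (M1 ⊕ M2) ⊕ M1 over the first 6 bytes.
byte 0: (66 xor 38) xor 72 = 5e xor 72 = 2c
byte 1: (f7 xor 04) xor 6f = f3 xor 6f = 9c
byte 2: (bb xor 8f) xor 6f = 34 xor 6f = 5b
byte 3: (eb xor d6) xor 74 = 3d xor 74 = 49
byte 4: (2d xor 95) xor 3a = b8 xor 3a = 82
byte 5: (9a xor 53) xor 78 = c9 xor 78 = b1

2c9c5b4982b1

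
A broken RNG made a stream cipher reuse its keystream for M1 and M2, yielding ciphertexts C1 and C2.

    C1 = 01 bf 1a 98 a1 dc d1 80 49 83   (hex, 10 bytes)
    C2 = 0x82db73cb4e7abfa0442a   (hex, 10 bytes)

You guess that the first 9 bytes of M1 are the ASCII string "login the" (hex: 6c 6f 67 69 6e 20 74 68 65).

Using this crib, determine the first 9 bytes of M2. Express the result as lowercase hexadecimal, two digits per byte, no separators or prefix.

First, C1 ⊕ C2 = (M1 ⊕ K) ⊕ (M2 ⊕ K) = M1 ⊕ M2, so the key drops out. Then M2 = (M1 ⊕ M2) ⊕ M1 over the first 9 bytes.
byte 0: (01 ^ 82) ^ 6c = 83 ^ 6c = ef
byte 1: (bf ^ db) ^ 6f = 64 ^ 6f = 0b
byte 2: (1a ^ 73) ^ 67 = 69 ^ 67 = 0e
byte 3: (98 ^ cb) ^ 69 = 53 ^ 69 = 3a
byte 4: (a1 ^ 4e) ^ 6e = ef ^ 6e = 81
byte 5: (dc ^ 7a) ^ 20 = a6 ^ 20 = 86
byte 6: (d1 ^ bf) ^ 74 = 6e ^ 74 = 1a
byte 7: (80 ^ a0) ^ 68 = 20 ^ 68 = 48
byte 8: (49 ^ 44) ^ 65 = 0d ^ 65 = 68

ef0b0e3a81861a4868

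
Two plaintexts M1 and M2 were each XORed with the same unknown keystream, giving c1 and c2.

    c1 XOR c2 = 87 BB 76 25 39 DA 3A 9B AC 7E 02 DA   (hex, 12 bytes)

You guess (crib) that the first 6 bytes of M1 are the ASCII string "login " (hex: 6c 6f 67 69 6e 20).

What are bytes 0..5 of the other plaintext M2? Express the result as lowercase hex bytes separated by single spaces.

eb d4 11 4c 57 fa

Since c1 ⊕ c2 = M1 ⊕ M2, XORing with the guessed M1 bytes yields the corresponding M2 bytes: M2 = (c1 ⊕ c2) ⊕ M1.
87 ^ 6c = eb
bb ^ 6f = d4
76 ^ 67 = 11
25 ^ 69 = 4c
39 ^ 6e = 57
da ^ 20 = fa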